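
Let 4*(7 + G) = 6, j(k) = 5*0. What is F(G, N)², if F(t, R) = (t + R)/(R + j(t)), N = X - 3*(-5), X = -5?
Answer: 81/400 ≈ 0.20250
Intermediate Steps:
j(k) = 0
G = -11/2 (G = -7 + (¼)*6 = -7 + 3/2 = -11/2 ≈ -5.5000)
N = 10 (N = -5 - 3*(-5) = -5 - 1*(-15) = -5 + 15 = 10)
F(t, R) = (R + t)/R (F(t, R) = (t + R)/(R + 0) = (R + t)/R)
F(G, N)² = ((10 - 11/2)/10)² = ((⅒)*(9/2))² = (9/20)² = 81/400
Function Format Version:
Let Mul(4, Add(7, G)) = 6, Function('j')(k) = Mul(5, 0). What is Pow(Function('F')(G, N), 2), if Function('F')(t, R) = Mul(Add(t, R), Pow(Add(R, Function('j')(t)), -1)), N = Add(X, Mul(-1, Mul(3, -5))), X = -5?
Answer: Rational(81, 400) ≈ 0.20250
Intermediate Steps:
Function('j')(k) = 0
G = Rational(-11, 2) (G = Add(-7, Mul(Rational(1, 4), 6)) = Add(-7, Rational(3, 2)) = Rational(-11, 2) ≈ -5.5000)
N = 10 (N = Add(-5, Mul(-1, Mul(3, -5))) = Add(-5, Mul(-1, -15)) = Add(-5, 15) = 10)
Function('F')(t, R) = Mul(Pow(R, -1), Add(R, t)) (Function('F')(t, R) = Mul(Add(t, R), Pow(Add(R, 0), -1)) = Mul(Add(R, t), Pow(R, -1)) = Mul(Pow(R, -1), Add(R, t)))
Pow(Function('F')(G, N), 2) = Pow(Mul(Pow(10, -1), Add(10, Rational(-11, 2))), 2) = Pow(Mul(Rational(1, 10), Rational(9, 2)), 2) = Pow(Rational(9, 20), 2) = Rational(81, 400)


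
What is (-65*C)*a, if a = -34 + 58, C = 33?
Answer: -51480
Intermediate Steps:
a = 24
(-65*C)*a = -65*33*24 = -2145*24 = -51480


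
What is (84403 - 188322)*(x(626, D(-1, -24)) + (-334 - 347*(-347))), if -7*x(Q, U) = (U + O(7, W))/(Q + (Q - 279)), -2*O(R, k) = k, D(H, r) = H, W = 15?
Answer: -169976324772973/13622 ≈ -1.2478e+10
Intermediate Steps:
O(R, k) = -k/2
x(Q, U) = -(-15/2 + U)/(7*(-279 + 2*Q)) (x(Q, U) = -(U - ½*15)/(7*(Q + (Q - 279))) = -(U - 15/2)/(7*(Q + (-279 + Q))) = -(-15/2 + U)/(7*(-279 + 2*Q)))
(84403 - 188322)*(x(626, D(-1, -24)) + (-334 - 347*(-347))) = (84403 - 188322)*((15 - 2*(-1))/(14*(-279 + 2*626)) + (-334 - 347*(-347))) = -103919*((15 + 2)/(14*(-279 + 1252)) + (-334 + 120409)) = -103919*((1/14)*17/973 + 120075) = -103919*((1/14)*(1/973)*17 + 120075) = -103919*(17/13622 + 120075) = -103919*1635661667/13622 = -169976324772973/13622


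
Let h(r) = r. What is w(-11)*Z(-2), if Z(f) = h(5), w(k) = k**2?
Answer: 605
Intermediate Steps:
Z(f) = 5
w(-11)*Z(-2) = (-11)**2*5 = 121*5 = 605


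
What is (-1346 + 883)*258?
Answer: -119454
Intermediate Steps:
(-1346 + 883)*258 = -463*258 = -119454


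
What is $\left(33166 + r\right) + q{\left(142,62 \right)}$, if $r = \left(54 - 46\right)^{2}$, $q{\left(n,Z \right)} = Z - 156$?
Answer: $33136$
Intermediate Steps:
$q{\left(n,Z \right)} = -156 + Z$
$r = 64$ ($r = 8^{2} = 64$)
$\left(33166 + r\right) + q{\left(142,62 \right)} = \left(33166 + 64\right) + \left(-156 + 62\right) = 33230 - 94 = 33136$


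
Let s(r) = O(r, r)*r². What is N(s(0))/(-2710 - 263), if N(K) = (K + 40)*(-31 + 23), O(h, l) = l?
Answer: 320/2973 ≈ 0.10764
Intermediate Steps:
s(r) = r³ (s(r) = r*r² = r³)
N(K) = -320 - 8*K (N(K) = (40 + K)*(-8) = -320 - 8*K)
N(s(0))/(-2710 - 263) = (-320 - 8*0³)/(-2710 - 263) = (-320 - 8*0)/(-2973) = (-320 + 0)*(-1/2973) = -320*(-1/2973) = 320/2973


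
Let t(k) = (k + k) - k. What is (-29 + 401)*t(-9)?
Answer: -3348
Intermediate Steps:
t(k) = k (t(k) = 2*k - k = k)
(-29 + 401)*t(-9) = (-29 + 401)*(-9) = 372*(-9) = -3348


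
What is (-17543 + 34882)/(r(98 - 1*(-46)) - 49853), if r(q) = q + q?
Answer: -17339/49565 ≈ -0.34982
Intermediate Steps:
r(q) = 2*q
(-17543 + 34882)/(r(98 - 1*(-46)) - 49853) = (-17543 + 34882)/(2*(98 - 1*(-46)) - 49853) = 17339/(2*(98 + 46) - 49853) = 17339/(2*144 - 49853) = 17339/(288 - 49853) = 17339/(-49565) = 17339*(-1/49565) = -17339/49565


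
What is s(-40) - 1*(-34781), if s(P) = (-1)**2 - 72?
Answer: 34710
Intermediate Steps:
s(P) = -71 (s(P) = 1 - 72 = -71)
s(-40) - 1*(-34781) = -71 - 1*(-34781) = -71 + 34781 = 34710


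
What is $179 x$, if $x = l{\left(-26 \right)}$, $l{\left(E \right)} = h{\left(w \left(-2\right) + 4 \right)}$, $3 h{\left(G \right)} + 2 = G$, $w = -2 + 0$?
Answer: $358$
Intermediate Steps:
$w = -2$
$h{\left(G \right)} = - \frac{2}{3} + \frac{G}{3}$
$l{\left(E \right)} = 2$ ($l{\left(E \right)} = - \frac{2}{3} + \frac{\left(-2\right) \left(-2\right) + 4}{3} = - \frac{2}{3} + \frac{4 + 4}{3} = - \frac{2}{3} + \frac{1}{3} \cdot 8 = - \frac{2}{3} + \frac{8}{3} = 2$)
$x = 2$
$179 x = 179 \cdot 2 = 358$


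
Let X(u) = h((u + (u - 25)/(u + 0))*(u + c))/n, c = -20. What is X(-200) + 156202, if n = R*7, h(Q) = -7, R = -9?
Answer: 1405819/9 ≈ 1.5620e+5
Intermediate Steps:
n = -63 (n = -9*7 = -63)
X(u) = 1/9 (X(u) = -7/(-63) = -7*(-1/63) = 1/9)
X(-200) + 156202 = 1/9 + 156202 = 1405819/9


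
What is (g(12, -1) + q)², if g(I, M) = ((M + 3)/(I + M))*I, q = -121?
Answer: 1708249/121 ≈ 14118.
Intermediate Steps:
g(I, M) = I*(3 + M)/(I + M) (g(I, M) = ((3 + M)/(I + M))*I = I*(3 + M)/(I + M))
(g(12, -1) + q)² = (12*(3 - 1)/(12 - 1) - 121)² = (12*2/11 - 121)² = (12*(1/11)*2 - 121)² = (24/11 - 121)² = (-1307/11)² = 1708249/121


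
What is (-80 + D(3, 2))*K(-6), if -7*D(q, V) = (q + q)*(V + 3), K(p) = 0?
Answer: 0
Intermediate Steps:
D(q, V) = -2*q*(3 + V)/7 (D(q, V) = -(q + q)*(V + 3)/7 = -2*q*(3 + V)/7)
(-80 + D(3, 2))*K(-6) = (-80 - 2/7*3*(3 + 2))*0 = (-80 - 2/7*3*5)*0 = (-80 - 30/7)*0 = -590/7*0 = 0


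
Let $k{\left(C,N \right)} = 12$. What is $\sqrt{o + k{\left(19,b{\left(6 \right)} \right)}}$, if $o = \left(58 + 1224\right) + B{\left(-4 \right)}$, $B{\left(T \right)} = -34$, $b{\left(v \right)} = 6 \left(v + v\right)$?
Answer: $6 \sqrt{35} \approx 35.496$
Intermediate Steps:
$b{\left(v \right)} = 12 v$ ($b{\left(v \right)} = 6 \cdot 2 v = 12 v$)
$o = 1248$ ($o = \left(58 + 1224\right) - 34 = 1282 - 34 = 1248$)
$\sqrt{o + k{\left(19,b{\left(6 \right)} \right)}} = \sqrt{1248 + 12} = \sqrt{1260} = 6 \sqrt{35}$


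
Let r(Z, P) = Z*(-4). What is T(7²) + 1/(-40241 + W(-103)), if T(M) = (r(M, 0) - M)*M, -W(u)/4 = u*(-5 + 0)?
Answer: -507823506/42301 ≈ -12005.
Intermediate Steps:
r(Z, P) = -4*Z
W(u) = 20*u (W(u) = -4*u*(-5 + 0) = -4*u*(-5) = -(-20)*u = 20*u)
T(M) = -5*M² (T(M) = (-4*M - M)*M = (-5*M)*M = -5*M²)
T(7²) + 1/(-40241 + W(-103)) = -5*(7²)² + 1/(-40241 + 20*(-103)) = -5*49² + 1/(-40241 - 2060) = -5*2401 + 1/(-42301) = -12005 - 1/42301 = -507823506/42301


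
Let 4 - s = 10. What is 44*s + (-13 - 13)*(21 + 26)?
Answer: -1486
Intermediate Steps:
s = -6 (s = 4 - 1*10 = 4 - 10 = -6)
44*s + (-13 - 13)*(21 + 26) = 44*(-6) + (-13 - 13)*(21 + 26) = -264 - 26*47 = -264 - 1222 = -1486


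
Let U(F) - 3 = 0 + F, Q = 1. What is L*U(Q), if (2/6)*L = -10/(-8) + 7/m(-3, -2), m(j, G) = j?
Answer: -13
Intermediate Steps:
L = -13/4 (L = 3*(-10/(-8) + 7/(-3)) = 3*(-10*(-⅛) + 7*(-⅓)) = 3*(5/4 - 7/3) = 3*(-13/12) = -13/4 ≈ -3.2500)
U(F) = 3 + F (U(F) = 3 + (0 + F) = 3 + F)
L*U(Q) = -13*(3 + 1)/4 = -13/4*4 = -13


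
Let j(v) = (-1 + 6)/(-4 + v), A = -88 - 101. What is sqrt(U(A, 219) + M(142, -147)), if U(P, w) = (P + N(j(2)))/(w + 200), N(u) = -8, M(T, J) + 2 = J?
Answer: 2*I*sqrt(6560283)/419 ≈ 12.226*I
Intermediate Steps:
A = -189
M(T, J) = -2 + J
j(v) = 5/(-4 + v)
U(P, w) = (-8 + P)/(200 + w) (U(P, w) = (P - 8)/(w + 200) = (-8 + P)/(200 + w))
sqrt(U(A, 219) + M(142, -147)) = sqrt((-8 - 189)/(200 + 219) + (-2 - 147)) = sqrt(-197/419 - 149) = sqrt(-62628/419) = 2*I*sqrt(6560283)/419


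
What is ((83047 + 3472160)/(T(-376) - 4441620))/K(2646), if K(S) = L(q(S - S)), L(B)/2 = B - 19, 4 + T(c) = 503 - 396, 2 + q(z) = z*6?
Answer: 1185069/62181238 ≈ 0.019058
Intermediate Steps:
q(z) = -2 + 6*z (q(z) = -2 + z*6 = -2 + 6*z)
T(c) = 103 (T(c) = -4 + (503 - 396) = -4 + 107 = 103)
L(B) = -38 + 2*B (L(B) = 2*(B - 19) = 2*(-19 + B) = -38 + 2*B)
K(S) = -42 (K(S) = -38 + 2*(-2 + 6*(S - S)) = -38 + 2*(-2 + 6*0) = -38 + 2*(-2 + 0) = -38 + 2*(-2) = -38 - 4 = -42)
((83047 + 3472160)/(T(-376) - 4441620))/K(2646) = ((83047 + 3472160)/(103 - 4441620))/(-42) = (3555207/(-4441517))*(-1/42) = (3555207*(-1/4441517))*(-1/42) = -3555207/4441517*(-1/42) = 1185069/62181238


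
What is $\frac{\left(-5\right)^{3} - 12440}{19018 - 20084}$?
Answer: $\frac{12565}{1066} \approx 11.787$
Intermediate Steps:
$\frac{\left(-5\right)^{3} - 12440}{19018 - 20084} = \frac{-125 - 12440}{-1066} = \left(-12565\right) \left(- \frac{1}{1066}\right) = \frac{12565}{1066}$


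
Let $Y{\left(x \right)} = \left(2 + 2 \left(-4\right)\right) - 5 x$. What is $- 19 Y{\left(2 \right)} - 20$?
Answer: $284$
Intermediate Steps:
$Y{\left(x \right)} = -6 - 5 x$ ($Y{\left(x \right)} = \left(2 - 8\right) - 5 x = -6 - 5 x$)
$- 19 Y{\left(2 \right)} - 20 = - 19 \left(-6 - 10\right) - 20 = - 19 \left(-6 - 10\right) + \left(-21 + 1\right) = \left(-19\right) \left(-16\right) - 20 = 304 - 20 = 284$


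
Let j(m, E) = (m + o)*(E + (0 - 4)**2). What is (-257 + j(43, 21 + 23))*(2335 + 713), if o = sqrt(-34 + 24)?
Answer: 7080504 + 182880*I*sqrt(10) ≈ 7.0805e+6 + 5.7832e+5*I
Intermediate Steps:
o = I*sqrt(10) (o = sqrt(-10) = I*sqrt(10) ≈ 3.1623*I)
j(m, E) = (16 + E)*(m + I*sqrt(10)) (j(m, E) = (m + I*sqrt(10))*(E + (0 - 4)**2) = (m + I*sqrt(10))*(E + (-4)**2) = (m + I*sqrt(10))*(E + 16) = (m + I*sqrt(10))*(16 + E) = (16 + E)*(m + I*sqrt(10)))
(-257 + j(43, 21 + 23))*(2335 + 713) = (-257 + (16*43 + (21 + 23)*43 + 16*I*sqrt(10) + I*(21 + 23)*sqrt(10)))*(2335 + 713) = (-257 + (688 + 44*43 + 16*I*sqrt(10) + I*44*sqrt(10)))*3048 = (-257 + (688 + 1892 + 16*I*sqrt(10) + 44*I*sqrt(10)))*3048 = (-257 + (2580 + 60*I*sqrt(10)))*3048 = (2323 + 60*I*sqrt(10))*3048 = 7080504 + 182880*I*sqrt(10)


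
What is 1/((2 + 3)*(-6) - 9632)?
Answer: -1/9662 ≈ -0.00010350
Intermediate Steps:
1/((2 + 3)*(-6) - 9632) = 1/(5*(-6) - 9632) = 1/(-30 - 9632) = 1/(-9662) = -1/9662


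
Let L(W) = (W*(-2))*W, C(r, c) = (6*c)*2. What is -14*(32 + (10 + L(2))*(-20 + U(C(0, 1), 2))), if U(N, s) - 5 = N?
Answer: -364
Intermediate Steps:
C(r, c) = 12*c
U(N, s) = 5 + N
L(W) = -2*W² (L(W) = (-2*W)*W = -2*W²)
-14*(32 + (10 + L(2))*(-20 + U(C(0, 1), 2))) = -14*(32 + (10 - 2*2²)*(-20 + (5 + 12*1))) = -14*(32 + (10 - 2*4)*(-20 + (5 + 12))) = -14*(32 + (10 - 8)*(-20 + 17)) = -14*(32 + 2*(-3)) = -14*(32 - 6) = -14*26 = -364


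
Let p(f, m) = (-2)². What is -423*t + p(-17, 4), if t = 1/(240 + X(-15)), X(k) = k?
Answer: 53/25 ≈ 2.1200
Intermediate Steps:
t = 1/225 (t = 1/(240 - 15) = 1/225 ≈ 0.0044444)
p(f, m) = 4
-423*t + p(-17, 4) = -423*1/225 + 4 = -47/25 + 4 = 53/25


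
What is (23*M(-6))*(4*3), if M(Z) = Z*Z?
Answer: 9936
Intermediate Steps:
M(Z) = Z²
(23*M(-6))*(4*3) = (23*(-6)²)*(4*3) = (23*36)*12 = 828*12 = 9936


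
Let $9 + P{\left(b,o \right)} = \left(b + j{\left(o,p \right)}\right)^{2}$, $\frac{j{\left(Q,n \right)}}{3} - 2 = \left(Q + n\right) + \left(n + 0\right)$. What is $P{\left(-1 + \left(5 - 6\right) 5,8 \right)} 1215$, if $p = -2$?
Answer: $164025$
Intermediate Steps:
$j{\left(Q,n \right)} = 6 + 3 Q + 6 n$ ($j{\left(Q,n \right)} = 6 + 3 \left(\left(Q + n\right) + \left(n + 0\right)\right) = 6 + 3 \left(\left(Q + n\right) + n\right) = 6 + 3 \left(Q + 2 n\right) = 6 + \left(3 Q + 6 n\right) = 6 + 3 Q + 6 n$)
$P{\left(b,o \right)} = -9 + \left(-6 + b + 3 o\right)^{2}$ ($P{\left(b,o \right)} = -9 + \left(b + \left(6 + 3 o + 6 \left(-2\right)\right)\right)^{2} = -9 + \left(b + \left(6 + 3 o - 12\right)\right)^{2} = -9 + \left(b + \left(-6 + 3 o\right)\right)^{2} = -9 + \left(-6 + b + 3 o\right)^{2}$)
$P{\left(-1 + \left(5 - 6\right) 5,8 \right)} 1215 = \left(-9 + \left(-6 + \left(-1 + \left(5 - 6\right) 5\right) + 3 \cdot 8\right)^{2}\right) 1215 = \left(-9 + \left(-6 + \left(-1 + \left(5 - 6\right) 5\right) + 24\right)^{2}\right) 1215 = \left(-9 + \left(-6 - 6 + 24\right)^{2}\right) 1215 = \left(-9 + 12^{2}\right) 1215 = \left(-9 + 144\right) 1215 = 135 \cdot 1215 = 164025$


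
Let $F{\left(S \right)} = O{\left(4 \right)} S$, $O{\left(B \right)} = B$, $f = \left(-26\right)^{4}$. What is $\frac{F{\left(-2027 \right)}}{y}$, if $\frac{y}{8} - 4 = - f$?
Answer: $\frac{2027}{913944} \approx 0.0022179$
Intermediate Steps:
$f = 456976$
$F{\left(S \right)} = 4 S$
$y = -3655776$ ($y = 32 + 8 \left(\left(-1\right) 456976\right) = 32 + 8 \left(-456976\right) = 32 - 3655808 = -3655776$)
$\frac{F{\left(-2027 \right)}}{y} = \frac{4 \left(-2027\right)}{-3655776} = \left(-8108\right) \left(- \frac{1}{3655776}\right) = \frac{2027}{913944}$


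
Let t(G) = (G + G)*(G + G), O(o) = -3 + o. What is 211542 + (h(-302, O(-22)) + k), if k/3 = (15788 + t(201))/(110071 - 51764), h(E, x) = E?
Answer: 12317302856/58307 ≈ 2.1125e+5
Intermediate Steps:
t(G) = 4*G**2 (t(G) = (2*G)*(2*G) = 4*G**2)
k = 532176/58307 (k = 3*((15788 + 4*201**2)/(110071 - 51764)) = 3*((15788 + 4*40401)/58307) = 3*((15788 + 161604)*(1/58307)) = 3*(177392*(1/58307)) = 3*(177392/58307) = 532176/58307 ≈ 9.1271)
211542 + (h(-302, O(-22)) + k) = 211542 + (-302 + 532176/58307) = 211542 - 17076538/58307 = 12317302856/58307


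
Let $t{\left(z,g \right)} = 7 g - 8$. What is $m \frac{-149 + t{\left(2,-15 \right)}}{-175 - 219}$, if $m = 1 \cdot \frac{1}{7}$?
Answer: $\frac{131}{1379} \approx 0.094996$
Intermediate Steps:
$t{\left(z,g \right)} = -8 + 7 g$
$m = \frac{1}{7}$ ($m = 1 \cdot \frac{1}{7} = \frac{1}{7} \approx 0.14286$)
$m \frac{-149 + t{\left(2,-15 \right)}}{-175 - 219} = \frac{\left(-149 + \left(-8 + 7 \left(-15\right)\right)\right) \frac{1}{-175 - 219}}{7} = \frac{\left(-149 - 113\right) \frac{1}{-394}}{7} = \frac{\left(-149 - 113\right) \left(- \frac{1}{394}\right)}{7} = \frac{\left(-262\right) \left(- \frac{1}{394}\right)}{7} = \frac{1}{7} \cdot \frac{131}{197} = \frac{131}{1379}$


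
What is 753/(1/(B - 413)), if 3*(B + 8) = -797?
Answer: -517060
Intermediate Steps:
B = -821/3 (B = -8 + (⅓)*(-797) = -8 - 797/3 = -821/3 ≈ -273.67)
753/(1/(B - 413)) = 753/(1/(-821/3 - 413)) = 753/(1/(-2060/3)) = 753/(-3/2060) = 753*(-2060/3) = -517060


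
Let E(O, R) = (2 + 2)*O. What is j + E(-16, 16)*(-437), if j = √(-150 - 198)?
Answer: 27968 + 2*I*√87 ≈ 27968.0 + 18.655*I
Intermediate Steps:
j = 2*I*√87 (j = √(-348) = 2*I*√87 ≈ 18.655*I)
E(O, R) = 4*O
j + E(-16, 16)*(-437) = 2*I*√87 + (4*(-16))*(-437) = 2*I*√87 - 64*(-437) = 2*I*√87 + 27968 = 27968 + 2*I*√87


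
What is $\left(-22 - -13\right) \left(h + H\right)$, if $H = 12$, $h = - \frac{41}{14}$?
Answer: $- \frac{1143}{14} \approx -81.643$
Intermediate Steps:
$h = - \frac{41}{14}$ ($h = \left(-41\right) \frac{1}{14} = - \frac{41}{14} \approx -2.9286$)
$\left(-22 - -13\right) \left(h + H\right) = \left(-22 - -13\right) \left(- \frac{41}{14} + 12\right) = \left(-22 + 13\right) \frac{127}{14} = \left(-9\right) \frac{127}{14} = - \frac{1143}{14}$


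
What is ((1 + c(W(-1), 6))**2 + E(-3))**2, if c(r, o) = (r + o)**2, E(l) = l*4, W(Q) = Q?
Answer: 440896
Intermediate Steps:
E(l) = 4*l
c(r, o) = (o + r)**2
((1 + c(W(-1), 6))**2 + E(-3))**2 = ((1 + (6 - 1)**2)**2 + 4*(-3))**2 = ((1 + 5**2)**2 - 12)**2 = ((1 + 25)**2 - 12)**2 = (26**2 - 12)**2 = (676 - 12)**2 = 664**2 = 440896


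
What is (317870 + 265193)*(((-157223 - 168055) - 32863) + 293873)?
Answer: -37472292884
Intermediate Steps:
(317870 + 265193)*(((-157223 - 168055) - 32863) + 293873) = 583063*((-325278 - 32863) + 293873) = 583063*(-358141 + 293873) = 583063*(-64268) = -37472292884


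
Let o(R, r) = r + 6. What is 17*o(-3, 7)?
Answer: 221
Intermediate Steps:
o(R, r) = 6 + r
17*o(-3, 7) = 17*(6 + 7) = 17*13 = 221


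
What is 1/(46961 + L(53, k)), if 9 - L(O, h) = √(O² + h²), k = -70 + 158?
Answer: 770/36166727 + √10553/2206170347 ≈ 2.1337e-5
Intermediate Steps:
k = 88
L(O, h) = 9 - √(O² + h²)
1/(46961 + L(53, k)) = 1/(46961 + (9 - √(53² + 88²))) = 1/(46961 + (9 - √(2809 + 7744))) = 1/(46961 + (9 - √10553)) = 1/(46970 - √10553)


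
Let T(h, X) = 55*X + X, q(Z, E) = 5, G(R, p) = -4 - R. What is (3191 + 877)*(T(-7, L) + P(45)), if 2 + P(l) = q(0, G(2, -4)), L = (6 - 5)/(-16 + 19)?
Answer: 88140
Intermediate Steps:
L = ⅓ (L = 1/3 = 1*(⅓) = ⅓ ≈ 0.33333)
P(l) = 3 (P(l) = -2 + 5 = 3)
T(h, X) = 56*X
(3191 + 877)*(T(-7, L) + P(45)) = (3191 + 877)*(56*(⅓) + 3) = 4068*(56/3 + 3) = 4068*(65/3) = 88140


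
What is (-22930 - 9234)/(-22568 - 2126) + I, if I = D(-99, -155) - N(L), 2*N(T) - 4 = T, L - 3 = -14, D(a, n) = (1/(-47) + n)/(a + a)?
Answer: 641773471/114901182 ≈ 5.5854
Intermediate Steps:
D(a, n) = (-1/47 + n)/(2*a) (D(a, n) = (-1/47 + n)/((2*a)) = (-1/47 + n)*(1/(2*a)) = (-1/47 + n)/(2*a))
L = -11 (L = 3 - 14 = -11)
N(T) = 2 + T/2
I = 39857/9306 (I = (1/94)*(-1 + 47*(-155))/(-99) - (2 + (½)*(-11)) = (1/94)*(-1/99)*(-1 - 7285) - (2 - 11/2) = (1/94)*(-1/99)*(-7286) - 1*(-7/2) = 3643/4653 + 7/2 = 39857/9306 ≈ 4.2829)
(-22930 - 9234)/(-22568 - 2126) + I = (-22930 - 9234)/(-22568 - 2126) + 39857/9306 = -32164/(-24694) + 39857/9306 = -32164*(-1/24694) + 39857/9306 = 16082/12347 + 39857/9306 = 641773471/114901182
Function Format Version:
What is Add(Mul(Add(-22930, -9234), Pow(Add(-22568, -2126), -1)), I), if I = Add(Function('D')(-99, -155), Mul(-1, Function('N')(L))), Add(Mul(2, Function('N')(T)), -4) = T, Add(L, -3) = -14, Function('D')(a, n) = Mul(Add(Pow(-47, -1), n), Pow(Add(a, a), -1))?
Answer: Rational(641773471, 114901182) ≈ 5.5854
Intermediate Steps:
Function('D')(a, n) = Mul(Rational(1, 2), Pow(a, -1), Add(Rational(-1, 47), n)) (Function('D')(a, n) = Mul(Add(Rational(-1, 47), n), Pow(Mul(2, a), -1)) = Mul(Add(Rational(-1, 47), n), Mul(Rational(1, 2), Pow(a, -1))) = Mul(Rational(1, 2), Pow(a, -1), Add(Rational(-1, 47), n)))
L = -11 (L = Add(3, -14) = -11)
Function('N')(T) = Add(2, Mul(Rational(1, 2), T))
I = Rational(39857, 9306) (I = Add(Mul(Rational(1, 94), Pow(-99, -1), Add(-1, Mul(47, -155))), Mul(-1, Add(2, Mul(Rational(1, 2), -11)))) = Add(Mul(Rational(1, 94), Rational(-1, 99), Add(-1, -7285)), Mul(-1, Add(2, Rational(-11, 2)))) = Add(Mul(Rational(1, 94), Rational(-1, 99), -7286), Mul(-1, Rational(-7, 2))) = Add(Rational(3643, 4653), Rational(7, 2)) = Rational(39857, 9306) ≈ 4.2829)
Add(Mul(Add(-22930, -9234), Pow(Add(-22568, -2126), -1)), I) = Add(Mul(Add(-22930, -9234), Pow(Add(-22568, -2126), -1)), Rational(39857, 9306)) = Add(Mul(-32164, Pow(-24694, -1)), Rational(39857, 9306)) = Add(Mul(-32164, Rational(-1, 24694)), Rational(39857, 9306)) = Add(Rational(16082, 12347), Rational(39857, 9306)) = Rational(641773471, 114901182)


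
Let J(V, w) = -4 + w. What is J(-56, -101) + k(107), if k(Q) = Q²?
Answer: 11344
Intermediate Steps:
J(-56, -101) + k(107) = (-4 - 101) + 107² = -105 + 11449 = 11344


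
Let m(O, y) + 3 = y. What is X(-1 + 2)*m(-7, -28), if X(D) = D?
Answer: -31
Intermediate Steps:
m(O, y) = -3 + y
X(-1 + 2)*m(-7, -28) = (-1 + 2)*(-3 - 28) = 1*(-31) = -31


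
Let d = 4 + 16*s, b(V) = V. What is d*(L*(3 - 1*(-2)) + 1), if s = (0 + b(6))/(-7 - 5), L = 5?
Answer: -104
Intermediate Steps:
s = -½ (s = (0 + 6)/(-7 - 5) = 6/(-12) = 6*(-1/12) = -½ ≈ -0.50000)
d = -4 (d = 4 + 16*(-½) = 4 - 8 = -4)
d*(L*(3 - 1*(-2)) + 1) = -4*(5*(3 - 1*(-2)) + 1) = -4*(5*(3 + 2) + 1) = -4*(5*5 + 1) = -4*(25 + 1) = -4*26 = -104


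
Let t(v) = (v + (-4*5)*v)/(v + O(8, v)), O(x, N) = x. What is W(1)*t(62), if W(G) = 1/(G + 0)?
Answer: -589/35 ≈ -16.829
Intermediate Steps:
W(G) = 1/G
t(v) = -19*v/(8 + v) (t(v) = (v + (-4*5)*v)/(v + 8) = (v - 20*v)/(8 + v) = (-19*v)/(8 + v) = -19*v/(8 + v))
W(1)*t(62) = (-19*62/(8 + 62))/1 = 1*(-19*62/70) = 1*(-19*62*1/70) = 1*(-589/35) = -589/35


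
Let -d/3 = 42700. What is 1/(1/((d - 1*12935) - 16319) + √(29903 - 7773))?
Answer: 157354/547945025523079 + 24760281316*√22130/547945025523079 ≈ 0.0067222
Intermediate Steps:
d = -128100 (d = -3*42700 = -128100)
1/(1/((d - 1*12935) - 16319) + √(29903 - 7773)) = 1/(1/((-128100 - 1*12935) - 16319) + √(29903 - 7773)) = 1/(1/((-128100 - 12935) - 16319) + √22130) = 1/(1/(-141035 - 16319) + √22130) = 1/(1/(-157354) + √22130) = 1/(-1/157354 + √22130)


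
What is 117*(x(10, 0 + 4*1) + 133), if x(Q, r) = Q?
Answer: 16731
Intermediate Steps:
117*(x(10, 0 + 4*1) + 133) = 117*(10 + 133) = 117*143 = 16731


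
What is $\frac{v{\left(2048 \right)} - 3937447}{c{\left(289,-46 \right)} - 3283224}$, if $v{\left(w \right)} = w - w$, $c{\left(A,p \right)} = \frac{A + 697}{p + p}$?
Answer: $\frac{181122562}{151028797} \approx 1.1993$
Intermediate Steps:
$c{\left(A,p \right)} = \frac{697 + A}{2 p}$
$v{\left(w \right)} = 0$
$\frac{v{\left(2048 \right)} - 3937447}{c{\left(289,-46 \right)} - 3283224} = \frac{0 - 3937447}{\frac{697 + 289}{2 \left(-46\right)} - 3283224} = - \frac{3937447}{\frac{1}{2} \left(- \frac{1}{46}\right) 986 - 3283224} = - \frac{3937447}{- \frac{493}{46} - 3283224} = - \frac{3937447}{- \frac{151028797}{46}} = \left(-3937447\right) \left(- \frac{46}{151028797}\right) = \frac{181122562}{151028797}$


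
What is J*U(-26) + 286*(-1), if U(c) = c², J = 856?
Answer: 578370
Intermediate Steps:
J*U(-26) + 286*(-1) = 856*(-26)² + 286*(-1) = 856*676 - 286 = 578656 - 286 = 578370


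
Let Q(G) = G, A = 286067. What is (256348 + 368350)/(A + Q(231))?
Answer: 312349/143149 ≈ 2.1820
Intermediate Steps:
(256348 + 368350)/(A + Q(231)) = (256348 + 368350)/(286067 + 231) = 624698/286298 = 624698*(1/286298) = 312349/143149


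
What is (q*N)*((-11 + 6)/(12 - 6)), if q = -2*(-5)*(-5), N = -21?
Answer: -875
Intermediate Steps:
q = -50 (q = 10*(-5) = -50)
(q*N)*((-11 + 6)/(12 - 6)) = (-50*(-21))*((-11 + 6)/(12 - 6)) = 1050*(-5/6) = -875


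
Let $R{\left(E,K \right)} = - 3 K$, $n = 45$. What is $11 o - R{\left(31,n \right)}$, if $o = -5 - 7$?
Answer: $3$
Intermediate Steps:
$o = -12$
$11 o - R{\left(31,n \right)} = 11 \left(-12\right) - \left(-3\right) 45 = -132 - -135 = -132 + 135 = 3$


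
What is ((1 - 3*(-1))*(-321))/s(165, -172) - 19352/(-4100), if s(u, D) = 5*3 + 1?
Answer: -7553/100 ≈ -75.530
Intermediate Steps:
s(u, D) = 16 (s(u, D) = 15 + 1 = 16)
((1 - 3*(-1))*(-321))/s(165, -172) - 19352/(-4100) = ((1 - 3*(-1))*(-321))/16 - 19352/(-4100) = ((1 + 3)*(-321))*(1/16) - 19352*(-1/4100) = (4*(-321))*(1/16) + 118/25 = -1284*1/16 + 118/25 = -321/4 + 118/25 = -7553/100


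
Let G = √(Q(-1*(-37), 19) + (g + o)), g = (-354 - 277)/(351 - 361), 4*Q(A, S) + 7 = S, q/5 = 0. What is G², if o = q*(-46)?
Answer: 661/10 ≈ 66.100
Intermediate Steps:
q = 0 (q = 5*0 = 0)
o = 0 (o = 0*(-46) = 0)
Q(A, S) = -7/4 + S/4
g = 631/10 (g = -631/(-10) = -631*(-⅒) = 631/10 ≈ 63.100)
G = √6610/10 (G = √((-7/4 + (¼)*19) + (631/10 + 0)) = √((-7/4 + 19/4) + 631/10) = √(3 + 631/10) = √(661/10) = √6610/10 ≈ 8.1302)
G² = (√6610/10)² = 661/10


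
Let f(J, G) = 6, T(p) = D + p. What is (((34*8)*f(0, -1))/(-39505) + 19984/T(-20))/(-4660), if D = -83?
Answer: 197409004/4740402475 ≈ 0.041644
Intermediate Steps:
T(p) = -83 + p
(((34*8)*f(0, -1))/(-39505) + 19984/T(-20))/(-4660) = (((34*8)*6)/(-39505) + 19984/(-83 - 20))/(-4660) = ((272*6)*(-1/39505) + 19984/(-103))*(-1/4660) = (1632*(-1/39505) + 19984*(-1/103))*(-1/4660) = (-1632/39505 - 19984/103)*(-1/4660) = -789636016/4069015*(-1/4660) = 197409004/4740402475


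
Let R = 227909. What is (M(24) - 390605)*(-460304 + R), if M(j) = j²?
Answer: 90640789455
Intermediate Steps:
(M(24) - 390605)*(-460304 + R) = (24² - 390605)*(-460304 + 227909) = (576 - 390605)*(-232395) = -390029*(-232395) = 90640789455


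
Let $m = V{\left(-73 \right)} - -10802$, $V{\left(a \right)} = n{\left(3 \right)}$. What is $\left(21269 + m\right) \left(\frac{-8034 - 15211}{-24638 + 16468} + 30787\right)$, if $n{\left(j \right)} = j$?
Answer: $\frac{806831204459}{817} \approx 9.8755 \cdot 10^{8}$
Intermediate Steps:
$V{\left(a \right)} = 3$
$m = 10805$ ($m = 3 - -10802 = 3 + 10802 = 10805$)
$\left(21269 + m\right) \left(\frac{-8034 - 15211}{-24638 + 16468} + 30787\right) = \left(21269 + 10805\right) \left(\frac{-8034 - 15211}{-24638 + 16468} + 30787\right) = 32074 \left(- \frac{23245}{-8170} + 30787\right) = 32074 \left(\left(-23245\right) \left(- \frac{1}{8170}\right) + 30787\right) = 32074 \left(\frac{4649}{1634} + 30787\right) = 32074 \cdot \frac{50310607}{1634} = \frac{806831204459}{817}$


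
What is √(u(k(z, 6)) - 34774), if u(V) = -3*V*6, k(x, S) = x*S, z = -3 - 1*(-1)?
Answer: I*√34558 ≈ 185.9*I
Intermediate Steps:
z = -2 (z = -3 + 1 = -2)
k(x, S) = S*x
u(V) = -18*V
√(u(k(z, 6)) - 34774) = √(-108*(-2) - 34774) = √(-18*(-12) - 34774) = √(216 - 34774) = √(-34558) = I*√34558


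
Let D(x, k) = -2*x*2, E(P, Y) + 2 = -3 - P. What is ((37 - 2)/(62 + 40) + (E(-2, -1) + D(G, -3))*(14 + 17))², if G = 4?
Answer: 3605161849/10404 ≈ 3.4652e+5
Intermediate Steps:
E(P, Y) = -5 - P (E(P, Y) = -2 + (-3 - P) = -5 - P)
D(x, k) = -4*x
((37 - 2)/(62 + 40) + (E(-2, -1) + D(G, -3))*(14 + 17))² = ((37 - 2)/(62 + 40) + ((-5 - 1*(-2)) - 4*4)*(14 + 17))² = (35/102 + ((-5 + 2) - 16)*31)² = (35*(1/102) + (-3 - 16)*31)² = (35/102 - 19*31)² = (35/102 - 589)² = (-60043/102)² = 3605161849/10404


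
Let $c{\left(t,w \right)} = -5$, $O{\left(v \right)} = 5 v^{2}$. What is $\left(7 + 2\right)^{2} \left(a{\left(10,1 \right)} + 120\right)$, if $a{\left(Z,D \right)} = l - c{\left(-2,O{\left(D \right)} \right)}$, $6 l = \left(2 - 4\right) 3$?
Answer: $10044$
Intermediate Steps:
$l = -1$ ($l = \frac{\left(2 - 4\right) 3}{6} = \frac{\left(-2\right) 3}{6} = \frac{1}{6} \left(-6\right) = -1$)
$a{\left(Z,D \right)} = 4$ ($a{\left(Z,D \right)} = -1 - -5 = -1 + 5 = 4$)
$\left(7 + 2\right)^{2} \left(a{\left(10,1 \right)} + 120\right) = \left(7 + 2\right)^{2} \left(4 + 120\right) = 9^{2} \cdot 124 = 81 \cdot 124 = 10044$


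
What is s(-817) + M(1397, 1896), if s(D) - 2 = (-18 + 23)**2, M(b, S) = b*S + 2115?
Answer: 2650854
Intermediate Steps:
M(b, S) = 2115 + S*b (M(b, S) = S*b + 2115 = 2115 + S*b)
s(D) = 27 (s(D) = 2 + (-18 + 23)**2 = 2 + 5**2 = 2 + 25 = 27)
s(-817) + M(1397, 1896) = 27 + (2115 + 1896*1397) = 27 + (2115 + 2648712) = 27 + 2650827 = 2650854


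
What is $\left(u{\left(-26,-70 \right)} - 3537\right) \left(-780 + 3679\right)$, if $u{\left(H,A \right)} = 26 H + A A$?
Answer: $1991613$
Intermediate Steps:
$u{\left(H,A \right)} = A^{2} + 26 H$ ($u{\left(H,A \right)} = 26 H + A^{2} = A^{2} + 26 H$)
$\left(u{\left(-26,-70 \right)} - 3537\right) \left(-780 + 3679\right) = \left(\left(\left(-70\right)^{2} + 26 \left(-26\right)\right) - 3537\right) \left(-780 + 3679\right) = \left(\left(4900 - 676\right) - 3537\right) 2899 = \left(4224 - 3537\right) 2899 = 687 \cdot 2899 = 1991613$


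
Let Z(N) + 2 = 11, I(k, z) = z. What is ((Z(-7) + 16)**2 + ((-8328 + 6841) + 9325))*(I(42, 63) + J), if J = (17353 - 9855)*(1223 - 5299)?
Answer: -258644386455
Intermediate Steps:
Z(N) = 9 (Z(N) = -2 + 11 = 9)
J = -30561848 (J = 7498*(-4076) = -30561848)
((Z(-7) + 16)**2 + ((-8328 + 6841) + 9325))*(I(42, 63) + J) = ((9 + 16)**2 + ((-8328 + 6841) + 9325))*(63 - 30561848) = (25**2 + (-1487 + 9325))*(-30561785) = (625 + 7838)*(-30561785) = 8463*(-30561785) = -258644386455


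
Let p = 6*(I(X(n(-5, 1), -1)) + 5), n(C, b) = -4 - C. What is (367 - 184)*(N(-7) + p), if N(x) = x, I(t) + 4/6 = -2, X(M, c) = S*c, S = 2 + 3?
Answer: 1281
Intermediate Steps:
S = 5
X(M, c) = 5*c
I(t) = -8/3 (I(t) = -⅔ - 2 = -8/3)
p = 14 (p = 6*(-8/3 + 5) = 6*(7/3) = 14)
(367 - 184)*(N(-7) + p) = (367 - 184)*(-7 + 14) = 183*7 = 1281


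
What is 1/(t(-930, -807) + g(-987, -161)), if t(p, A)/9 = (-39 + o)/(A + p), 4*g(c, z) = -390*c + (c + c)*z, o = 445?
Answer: 193/33906992 ≈ 5.6920e-6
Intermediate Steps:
g(c, z) = -195*c/2 + c*z/2 (g(c, z) = (-390*c + (c + c)*z)/4 = (-390*c + (2*c)*z)/4 = (-390*c + 2*c*z)/4 = -195*c/2 + c*z/2)
t(p, A) = 3654/(A + p) (t(p, A) = 9*((-39 + 445)/(A + p)) = 9*(406/(A + p)) = 3654/(A + p))
1/(t(-930, -807) + g(-987, -161)) = 1/(3654/(-807 - 930) + (1/2)*(-987)*(-195 - 161)) = 1/(3654/(-1737) + (1/2)*(-987)*(-356)) = 1/(3654*(-1/1737) + 175686) = 1/(-406/193 + 175686) = 1/(33906992/193) = 193/33906992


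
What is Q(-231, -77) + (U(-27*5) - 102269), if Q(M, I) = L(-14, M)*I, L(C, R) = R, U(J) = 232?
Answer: -84250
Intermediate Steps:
Q(M, I) = I*M (Q(M, I) = M*I = I*M)
Q(-231, -77) + (U(-27*5) - 102269) = -77*(-231) + (232 - 102269) = 17787 - 102037 = -84250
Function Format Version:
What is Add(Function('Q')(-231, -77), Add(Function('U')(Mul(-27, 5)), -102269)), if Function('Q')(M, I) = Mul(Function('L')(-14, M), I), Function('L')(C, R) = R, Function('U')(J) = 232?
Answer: -84250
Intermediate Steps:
Function('Q')(M, I) = Mul(I, M) (Function('Q')(M, I) = Mul(M, I) = Mul(I, M))
Add(Function('Q')(-231, -77), Add(Function('U')(Mul(-27, 5)), -102269)) = Add(Mul(-77, -231), Add(232, -102269)) = Add(17787, -102037) = -84250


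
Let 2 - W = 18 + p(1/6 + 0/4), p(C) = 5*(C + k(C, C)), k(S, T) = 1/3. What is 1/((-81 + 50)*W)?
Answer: 2/1147 ≈ 0.0017437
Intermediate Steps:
k(S, T) = 1/3
p(C) = 5/3 + 5*C (p(C) = 5*(C + 1/3) = 5*(1/3 + C) = 5/3 + 5*C)
W = -37/2 (W = 2 - (18 + (5/3 + 5*(1/6 + 0/4))) = 2 - (18 + (5/3 + 5*(1*(1/6) + 0*(1/4)))) = 2 - (18 + (5/3 + 5*(1/6 + 0))) = 2 - (18 + (5/3 + 5*(1/6))) = 2 - (18 + (5/3 + 5/6)) = 2 - (18 + 5/2) = 2 - 1*41/2 = 2 - 41/2 = -37/2 ≈ -18.500)
1/((-81 + 50)*W) = 1/((-81 + 50)*(-37/2)) = 1/(-31*(-37/2)) = 1/(1147/2) = 2/1147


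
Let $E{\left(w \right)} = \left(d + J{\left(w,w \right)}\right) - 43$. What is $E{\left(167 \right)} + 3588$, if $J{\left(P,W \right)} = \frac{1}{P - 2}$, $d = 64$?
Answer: $\frac{595486}{165} \approx 3609.0$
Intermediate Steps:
$J{\left(P,W \right)} = \frac{1}{-2 + P}$
$E{\left(w \right)} = 21 + \frac{1}{-2 + w}$ ($E{\left(w \right)} = \left(64 + \frac{1}{-2 + w}\right) - 43 = 21 + \frac{1}{-2 + w}$)
$E{\left(167 \right)} + 3588 = \frac{-41 + 21 \cdot 167}{-2 + 167} + 3588 = \frac{-41 + 3507}{165} + 3588 = \frac{1}{165} \cdot 3466 + 3588 = \frac{3466}{165} + 3588 = \frac{595486}{165}$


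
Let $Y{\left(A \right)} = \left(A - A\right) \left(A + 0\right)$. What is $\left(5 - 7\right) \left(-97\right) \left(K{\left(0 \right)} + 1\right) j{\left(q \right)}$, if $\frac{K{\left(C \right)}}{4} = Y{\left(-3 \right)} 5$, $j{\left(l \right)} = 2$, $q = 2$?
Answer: $388$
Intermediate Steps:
$Y{\left(A \right)} = 0$ ($Y{\left(A \right)} = 0 A = 0$)
$K{\left(C \right)} = 0$ ($K{\left(C \right)} = 4 \cdot 0 \cdot 5 = 4 \cdot 0 = 0$)
$\left(5 - 7\right) \left(-97\right) \left(K{\left(0 \right)} + 1\right) j{\left(q \right)} = \left(5 - 7\right) \left(-97\right) \left(0 + 1\right) 2 = \left(5 - 7\right) \left(-97\right) 1 \cdot 2 = \left(-2\right) \left(-97\right) 2 = 194 \cdot 2 = 388$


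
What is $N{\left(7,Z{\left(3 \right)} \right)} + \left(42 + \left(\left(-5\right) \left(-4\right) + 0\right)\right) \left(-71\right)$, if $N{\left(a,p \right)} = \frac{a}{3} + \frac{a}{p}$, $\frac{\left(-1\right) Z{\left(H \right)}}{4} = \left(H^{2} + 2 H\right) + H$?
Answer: $- \frac{316783}{72} \approx -4399.8$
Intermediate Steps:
$Z{\left(H \right)} = - 12 H - 4 H^{2}$ ($Z{\left(H \right)} = - 4 \left(\left(H^{2} + 2 H\right) + H\right) = - 4 \left(H^{2} + 3 H\right) = - 12 H - 4 H^{2}$)
$N{\left(a,p \right)} = \frac{a}{3} + \frac{a}{p}$ ($N{\left(a,p \right)} = a \frac{1}{3} + \frac{a}{p} = \frac{a}{3} + \frac{a}{p}$)
$N{\left(7,Z{\left(3 \right)} \right)} + \left(42 + \left(\left(-5\right) \left(-4\right) + 0\right)\right) \left(-71\right) = \left(\frac{1}{3} \cdot 7 + \frac{7}{\left(-4\right) 3 \left(3 + 3\right)}\right) + \left(42 + \left(\left(-5\right) \left(-4\right) + 0\right)\right) \left(-71\right) = \left(\frac{7}{3} + \frac{7}{\left(-4\right) 3 \cdot 6}\right) + \left(42 + \left(20 + 0\right)\right) \left(-71\right) = \left(\frac{7}{3} + \frac{7}{-72}\right) + \left(42 + 20\right) \left(-71\right) = \left(\frac{7}{3} + 7 \left(- \frac{1}{72}\right)\right) + 62 \left(-71\right) = \left(\frac{7}{3} - \frac{7}{72}\right) - 4402 = \frac{161}{72} - 4402 = - \frac{316783}{72}$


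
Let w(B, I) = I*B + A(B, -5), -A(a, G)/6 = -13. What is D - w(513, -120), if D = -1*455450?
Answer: -393968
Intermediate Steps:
A(a, G) = 78 (A(a, G) = -6*(-13) = 78)
D = -455450
w(B, I) = 78 + B*I (w(B, I) = I*B + 78 = B*I + 78 = 78 + B*I)
D - w(513, -120) = -455450 - (78 + 513*(-120)) = -455450 - (78 - 61560) = -455450 - 1*(-61482) = -455450 + 61482 = -393968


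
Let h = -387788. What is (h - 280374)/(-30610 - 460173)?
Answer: 668162/490783 ≈ 1.3614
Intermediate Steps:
(h - 280374)/(-30610 - 460173) = (-387788 - 280374)/(-30610 - 460173) = -668162/(-490783) = -668162*(-1/490783) = 668162/490783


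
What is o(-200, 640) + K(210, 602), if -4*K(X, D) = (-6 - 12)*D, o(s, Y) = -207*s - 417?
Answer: 43692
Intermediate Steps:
o(s, Y) = -417 - 207*s
K(X, D) = 9*D/2 (K(X, D) = -(-6 - 12)*D/4 = -(-9)*D/2 = 9*D/2)
o(-200, 640) + K(210, 602) = (-417 - 207*(-200)) + (9/2)*602 = (-417 + 41400) + 2709 = 40983 + 2709 = 43692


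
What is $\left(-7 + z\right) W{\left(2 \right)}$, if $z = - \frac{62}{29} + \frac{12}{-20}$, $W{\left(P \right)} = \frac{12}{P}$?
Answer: $- \frac{8472}{145} \approx -58.428$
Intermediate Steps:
$z = - \frac{397}{145}$ ($z = \left(-62\right) \frac{1}{29} + 12 \left(- \frac{1}{20}\right) = - \frac{62}{29} - \frac{3}{5} = - \frac{397}{145} \approx -2.7379$)
$\left(-7 + z\right) W{\left(2 \right)} = \left(-7 - \frac{397}{145}\right) \frac{12}{2} = - \frac{1412 \cdot 12 \cdot \frac{1}{2}}{145} = \left(- \frac{1412}{145}\right) 6 = - \frac{8472}{145}$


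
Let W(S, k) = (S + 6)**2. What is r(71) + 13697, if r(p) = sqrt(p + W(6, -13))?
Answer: 13697 + sqrt(215) ≈ 13712.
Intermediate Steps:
W(S, k) = (6 + S)**2
r(p) = sqrt(144 + p) (r(p) = sqrt(p + (6 + 6)**2) = sqrt(p + 12**2) = sqrt(p + 144) = sqrt(144 + p))
r(71) + 13697 = sqrt(144 + 71) + 13697 = sqrt(215) + 13697 = 13697 + sqrt(215)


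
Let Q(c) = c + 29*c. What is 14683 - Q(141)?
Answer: 10453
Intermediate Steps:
Q(c) = 30*c
14683 - Q(141) = 14683 - 30*141 = 14683 - 1*4230 = 14683 - 4230 = 10453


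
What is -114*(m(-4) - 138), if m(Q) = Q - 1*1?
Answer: 16302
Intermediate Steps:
m(Q) = -1 + Q (m(Q) = Q - 1 = -1 + Q)
-114*(m(-4) - 138) = -114*((-1 - 4) - 138) = -114*(-5 - 138) = -114*(-143) = 16302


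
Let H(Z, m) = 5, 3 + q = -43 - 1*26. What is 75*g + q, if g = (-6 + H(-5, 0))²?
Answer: 3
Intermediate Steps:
q = -72 (q = -3 + (-43 - 1*26) = -3 + (-43 - 26) = -3 - 69 = -72)
g = 1 (g = (-6 + 5)² = (-1)² = 1)
75*g + q = 75*1 - 72 = 75 - 72 = 3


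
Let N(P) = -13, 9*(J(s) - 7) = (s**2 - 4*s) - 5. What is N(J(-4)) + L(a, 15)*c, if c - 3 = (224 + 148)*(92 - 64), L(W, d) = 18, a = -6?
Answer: 187529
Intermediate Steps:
J(s) = 58/9 - 4*s/9 + s**2/9 (J(s) = 7 + ((s**2 - 4*s) - 5)/9 = 7 + (-5 + s**2 - 4*s)/9 = 7 + (-5/9 - 4*s/9 + s**2/9) = 58/9 - 4*s/9 + s**2/9)
c = 10419 (c = 3 + (224 + 148)*(92 - 64) = 3 + 372*28 = 3 + 10416 = 10419)
N(J(-4)) + L(a, 15)*c = -13 + 18*10419 = -13 + 187542 = 187529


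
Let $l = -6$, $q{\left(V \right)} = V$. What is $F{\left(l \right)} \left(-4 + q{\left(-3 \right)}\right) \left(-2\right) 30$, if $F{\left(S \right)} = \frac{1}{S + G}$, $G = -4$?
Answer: $-42$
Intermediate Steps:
$F{\left(S \right)} = \frac{1}{-4 + S}$ ($F{\left(S \right)} = \frac{1}{S - 4} = \frac{1}{-4 + S}$)
$F{\left(l \right)} \left(-4 + q{\left(-3 \right)}\right) \left(-2\right) 30 = \frac{\left(-4 - 3\right) \left(-2\right)}{-4 - 6} \cdot 30 = \frac{\left(-7\right) \left(-2\right)}{-10} \cdot 30 = \left(- \frac{1}{10}\right) 14 \cdot 30 = \left(- \frac{7}{5}\right) 30 = -42$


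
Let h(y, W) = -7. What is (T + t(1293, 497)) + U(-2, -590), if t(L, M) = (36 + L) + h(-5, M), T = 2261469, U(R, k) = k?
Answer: 2262201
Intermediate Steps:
t(L, M) = 29 + L (t(L, M) = (36 + L) - 7 = 29 + L)
(T + t(1293, 497)) + U(-2, -590) = (2261469 + (29 + 1293)) - 590 = (2261469 + 1322) - 590 = 2262791 - 590 = 2262201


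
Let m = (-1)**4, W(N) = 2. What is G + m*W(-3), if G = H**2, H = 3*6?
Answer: 326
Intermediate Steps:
H = 18
m = 1
G = 324 (G = 18**2 = 324)
G + m*W(-3) = 324 + 1*2 = 324 + 2 = 326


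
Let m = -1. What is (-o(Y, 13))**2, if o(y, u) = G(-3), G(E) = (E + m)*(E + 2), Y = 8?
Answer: 16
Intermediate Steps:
G(E) = (-1 + E)*(2 + E) (G(E) = (E - 1)*(E + 2) = (-1 + E)*(2 + E))
o(y, u) = 4 (o(y, u) = -2 - 3 + (-3)**2 = -2 - 3 + 9 = 4)
(-o(Y, 13))**2 = (-1*4)**2 = (-4)**2 = 16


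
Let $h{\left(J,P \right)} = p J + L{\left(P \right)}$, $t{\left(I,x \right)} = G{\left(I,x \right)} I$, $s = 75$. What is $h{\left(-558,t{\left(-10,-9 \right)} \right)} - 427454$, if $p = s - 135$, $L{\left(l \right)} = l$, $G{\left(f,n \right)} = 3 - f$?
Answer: $-394104$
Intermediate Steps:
$p = -60$ ($p = 75 - 135 = -60$)
$t{\left(I,x \right)} = I \left(3 - I\right)$ ($t{\left(I,x \right)} = \left(3 - I\right) I = I \left(3 - I\right)$)
$h{\left(J,P \right)} = P - 60 J$ ($h{\left(J,P \right)} = - 60 J + P = P - 60 J$)
$h{\left(-558,t{\left(-10,-9 \right)} \right)} - 427454 = \left(- 10 \left(3 - -10\right) - -33480\right) - 427454 = \left(- 10 \left(3 + 10\right) + 33480\right) - 427454 = \left(\left(-10\right) 13 + 33480\right) - 427454 = \left(-130 + 33480\right) - 427454 = 33350 - 427454 = -394104$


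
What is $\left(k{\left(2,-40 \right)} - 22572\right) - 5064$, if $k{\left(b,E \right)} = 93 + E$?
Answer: $-27583$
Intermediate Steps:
$\left(k{\left(2,-40 \right)} - 22572\right) - 5064 = \left(\left(93 - 40\right) - 22572\right) - 5064 = \left(53 - 22572\right) - 5064 = -22519 - 5064 = -27583$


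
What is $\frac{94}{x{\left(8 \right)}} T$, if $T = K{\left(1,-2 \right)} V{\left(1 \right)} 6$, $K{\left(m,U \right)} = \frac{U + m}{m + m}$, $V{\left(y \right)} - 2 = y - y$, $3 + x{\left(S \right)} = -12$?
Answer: $\frac{188}{5} \approx 37.6$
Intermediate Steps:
$x{\left(S \right)} = -15$ ($x{\left(S \right)} = -3 - 12 = -15$)
$V{\left(y \right)} = 2$ ($V{\left(y \right)} = 2 + \left(y - y\right) = 2 + 0 = 2$)
$K{\left(m,U \right)} = \frac{U + m}{2 m}$
$T = -6$ ($T = \frac{-2 + 1}{2 \cdot 1} \cdot 2 \cdot 6 = \frac{1}{2} \cdot 1 \left(-1\right) 2 \cdot 6 = \left(- \frac{1}{2}\right) 2 \cdot 6 = \left(-1\right) 6 = -6$)
$\frac{94}{x{\left(8 \right)}} T = \frac{94}{-15} \left(-6\right) = 94 \left(- \frac{1}{15}\right) \left(-6\right) = \left(- \frac{94}{15}\right) \left(-6\right) = \frac{188}{5}$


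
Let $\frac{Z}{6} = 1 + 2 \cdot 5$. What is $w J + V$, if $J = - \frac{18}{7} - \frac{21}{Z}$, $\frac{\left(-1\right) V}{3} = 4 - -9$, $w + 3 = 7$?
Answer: $- \frac{3893}{77} \approx -50.558$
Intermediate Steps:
$w = 4$ ($w = -3 + 7 = 4$)
$Z = 66$ ($Z = 6 \left(1 + 2 \cdot 5\right) = 6 \left(1 + 10\right) = 6 \cdot 11 = 66$)
$V = -39$ ($V = - 3 \left(4 - -9\right) = - 3 \left(4 + 9\right) = \left(-3\right) 13 = -39$)
$J = - \frac{445}{154}$ ($J = - \frac{18}{7} - \frac{21}{66} = \left(-18\right) \frac{1}{7} - \frac{7}{22} = - \frac{18}{7} - \frac{7}{22} = - \frac{445}{154} \approx -2.8896$)
$w J + V = 4 \left(- \frac{445}{154}\right) - 39 = - \frac{890}{77} - 39 = - \frac{3893}{77}$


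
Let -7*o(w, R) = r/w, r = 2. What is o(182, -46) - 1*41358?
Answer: -26345047/637 ≈ -41358.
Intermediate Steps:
o(w, R) = -2/(7*w)
o(182, -46) - 1*41358 = -2/7/182 - 1*41358 = -2/7*1/182 - 41358 = -1/637 - 41358 = -26345047/637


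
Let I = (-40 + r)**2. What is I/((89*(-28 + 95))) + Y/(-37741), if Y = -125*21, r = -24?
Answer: 170240011/225049583 ≈ 0.75646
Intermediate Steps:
I = 4096 (I = (-40 - 24)**2 = (-64)**2 = 4096)
Y = -2625
I/((89*(-28 + 95))) + Y/(-37741) = 4096/((89*(-28 + 95))) - 2625/(-37741) = 4096/((89*67)) - 2625*(-1/37741) = 4096/5963 + 2625/37741 = 170240011/225049583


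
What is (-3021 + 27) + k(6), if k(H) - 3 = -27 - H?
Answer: -3024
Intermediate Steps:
k(H) = -24 - H (k(H) = 3 + (-27 - H) = -24 - H)
(-3021 + 27) + k(6) = (-3021 + 27) + (-24 - 1*6) = -2994 + (-24 - 6) = -2994 - 30 = -3024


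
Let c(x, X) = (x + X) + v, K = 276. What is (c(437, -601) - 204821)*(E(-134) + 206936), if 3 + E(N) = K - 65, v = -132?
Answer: -42488755848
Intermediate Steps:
E(N) = 208 (E(N) = -3 + (276 - 65) = -3 + 211 = 208)
c(x, X) = -132 + X + x (c(x, X) = (x + X) - 132 = (X + x) - 132 = -132 + X + x)
(c(437, -601) - 204821)*(E(-134) + 206936) = ((-132 - 601 + 437) - 204821)*(208 + 206936) = (-296 - 204821)*207144 = -205117*207144 = -42488755848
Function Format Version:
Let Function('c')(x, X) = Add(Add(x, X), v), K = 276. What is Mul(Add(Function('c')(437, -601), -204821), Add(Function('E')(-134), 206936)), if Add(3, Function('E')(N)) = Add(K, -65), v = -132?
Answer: -42488755848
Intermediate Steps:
Function('E')(N) = 208 (Function('E')(N) = Add(-3, Add(276, -65)) = Add(-3, 211) = 208)
Function('c')(x, X) = Add(-132, X, x) (Function('c')(x, X) = Add(Add(x, X), -132) = Add(Add(X, x), -132) = Add(-132, X, x))
Mul(Add(Function('c')(437, -601), -204821), Add(Function('E')(-134), 206936)) = Mul(Add(Add(-132, -601, 437), -204821), Add(208, 206936)) = Mul(Add(-296, -204821), 207144) = Mul(-205117, 207144) = -42488755848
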